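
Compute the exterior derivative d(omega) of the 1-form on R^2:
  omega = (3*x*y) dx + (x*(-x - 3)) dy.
d(omega) = (-5*x - 3) dx ∧ dy

For a 1-form omega = sum_i f_i dx_i, the exterior derivative is
  d(omega) = sum_{i < j} (∂f_j/∂x_i - ∂f_i/∂x_j) dx_i ∧ dx_j.
  coefficient of dx ∧ dy: ∂f_2/∂x - ∂f_1/∂y = ∂(x*(-x - 3))/∂x - ∂(3*x*y)/∂y = -5*x - 3
Assembling: d(omega) = (-5*x - 3) dx ∧ dy.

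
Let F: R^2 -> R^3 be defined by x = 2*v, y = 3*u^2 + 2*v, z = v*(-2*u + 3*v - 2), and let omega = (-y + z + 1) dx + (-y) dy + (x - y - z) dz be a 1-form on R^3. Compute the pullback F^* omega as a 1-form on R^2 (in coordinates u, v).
F^* omega = (-18*u^3 + 6*u^2*v - 4*u*v^2 - 12*u*v + 6*v^3 - 4*v^2) du + (6*u^3 - 22*u^2*v - 6*u^2 + 18*u*v^2 - 12*u*v - 18*v^3 + 24*v^2 - 16*v + 2) dv

Using F^*(f dg) = (f ∘ F) d(g ∘ F), substitute each coordinate x_i by F_i(u, v) in f_i, and replace dx_i by d F_i = (∂F_i/∂u) du + (∂F_i/∂v) dv.
  For the x component: f_1(F) = -3*u^2 - 2*u*v + 3*v^2 - 4*v + 1; d F_1 = (0) du + (2) dv
  For the y component: f_2(F) = -3*u^2 - 2*v; d F_2 = (6*u) du + (2) dv
  For the z component: f_3(F) = -3*u^2 + 2*u*v - 3*v^2 + 2*v; d F_3 = (-2*v) du + (-2*u + 6*v - 2) dv
Combining and collecting du, dv coefficients:
  coeff of du: -18*u^3 + 6*u^2*v - 4*u*v^2 - 12*u*v + 6*v^3 - 4*v^2
  coeff of dv: 6*u^3 - 22*u^2*v - 6*u^2 + 18*u*v^2 - 12*u*v - 18*v^3 + 24*v^2 - 16*v + 2
F^* omega = (-18*u^3 + 6*u^2*v - 4*u*v^2 - 12*u*v + 6*v^3 - 4*v^2) du + (6*u^3 - 22*u^2*v - 6*u^2 + 18*u*v^2 - 12*u*v - 18*v^3 + 24*v^2 - 16*v + 2) dv.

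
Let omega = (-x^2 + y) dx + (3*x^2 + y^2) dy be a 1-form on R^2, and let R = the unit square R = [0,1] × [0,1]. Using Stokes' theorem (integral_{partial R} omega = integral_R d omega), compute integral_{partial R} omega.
integral_(partial R) omega = 2

Stokes: integral_partial_R omega = integral_R d omega with d omega = (∂Q/∂x - ∂P/∂y) dx ∧ dy.
  ∂Q/∂x = 6*x
  ∂P/∂y = 1
  integrand = ∂Q/∂x - ∂P/∂y = 6*x - 1.
Integrating over R: integral_0^1 integral_0^1 (6*x - 1) dx dy = 2.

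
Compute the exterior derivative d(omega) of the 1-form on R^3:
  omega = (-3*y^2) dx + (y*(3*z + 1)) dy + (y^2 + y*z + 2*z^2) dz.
d(omega) = (6*y) dx ∧ dy + (-y + z) dy ∧ dz

For a 1-form omega = sum_i f_i dx_i, the exterior derivative is
  d(omega) = sum_{i < j} (∂f_j/∂x_i - ∂f_i/∂x_j) dx_i ∧ dx_j.
  coefficient of dx ∧ dy: ∂f_2/∂x - ∂f_1/∂y = ∂(y*(3*z + 1))/∂x - ∂(-3*y^2)/∂y = 6*y
  coefficient of dy ∧ dz: ∂f_3/∂y - ∂f_2/∂z = ∂(y^2 + y*z + 2*z^2)/∂y - ∂(y*(3*z + 1))/∂z = -y + z
Assembling: d(omega) = (6*y) dx ∧ dy + (-y + z) dy ∧ dz.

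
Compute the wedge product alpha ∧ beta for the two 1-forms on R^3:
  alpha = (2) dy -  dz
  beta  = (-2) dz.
alpha ∧ beta = (-4) dy ∧ dz

Distribute the wedge, using dx_i ∧ dx_j = -dx_j ∧ dx_i and dx_i ∧ dx_i = 0. For each pair (i, j) with i < j, the coefficient of dx_i ∧ dx_j in alpha ∧ beta is (alpha_i * beta_j - alpha_j * beta_i). Collecting: alpha ∧ beta = (-4) dy ∧ dz.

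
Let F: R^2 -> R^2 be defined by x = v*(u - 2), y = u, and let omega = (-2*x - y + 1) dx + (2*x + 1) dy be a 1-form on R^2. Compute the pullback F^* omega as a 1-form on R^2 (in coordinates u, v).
F^* omega = (-2*u*v^2 + u*v + 4*v^2 - 3*v + 1) du + (-2*u^2*v - u^2 + 8*u*v + 3*u - 8*v - 2) dv

Using F^*(f dg) = (f ∘ F) d(g ∘ F), substitute each coordinate x_i by F_i(u, v) in f_i, and replace dx_i by d F_i = (∂F_i/∂u) du + (∂F_i/∂v) dv.
  For the x component: f_1(F) = -2*u*v - u + 4*v + 1; d F_1 = (v) du + (u - 2) dv
  For the y component: f_2(F) = 2*u*v - 4*v + 1; d F_2 = (1) du + (0) dv
Combining and collecting du, dv coefficients:
  coeff of du: -2*u*v^2 + u*v + 4*v^2 - 3*v + 1
  coeff of dv: -2*u^2*v - u^2 + 8*u*v + 3*u - 8*v - 2
F^* omega = (-2*u*v^2 + u*v + 4*v^2 - 3*v + 1) du + (-2*u^2*v - u^2 + 8*u*v + 3*u - 8*v - 2) dv.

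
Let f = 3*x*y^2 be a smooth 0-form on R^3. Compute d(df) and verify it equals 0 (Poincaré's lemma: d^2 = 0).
d(df) = 0

Step 1: df = sum_i (∂f/∂x_i) dx_i = (3*y^2) dx + (6*x*y) dy + (0) dz.
Step 2: Apply d again. Using the 1-form formula, the coefficient of dx ∧ dy in d(df) is ∂^2 f/∂x ∂y - ∂^2 f/∂y ∂x = (6*y) - (6*y) = 0 (equality of mixed partials for smooth f).
Similarly for dx ∧ dz and dy ∧ dz — all coefficients vanish. So d(df) = 0.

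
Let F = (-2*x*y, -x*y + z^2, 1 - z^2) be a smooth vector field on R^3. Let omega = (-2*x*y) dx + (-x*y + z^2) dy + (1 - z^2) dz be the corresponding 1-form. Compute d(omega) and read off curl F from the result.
d(omega) = (-2*z) dy ∧ dz + (0) dz ∧ dx + (2*x - y) dx ∧ dy; curl F = (-2*z, 0, 2*x - y)

d omega = sum_{i<j} (∂f_j/∂x_i - ∂f_i/∂x_j) dx_i ∧ dx_j. Under the identification (dy ∧ dz, dz ∧ dx, dx ∧ dy) ↔ (e_x, e_y, e_z), the coefficients are exactly the components of curl F. Compute:
  ∂R/∂y - ∂Q/∂z = (0) - (2*z) = -2*z
  ∂P/∂z - ∂R/∂x = (0) - (0) = 0
  ∂Q/∂x - ∂P/∂y = (-y) - (-2*x) = 2*x - y.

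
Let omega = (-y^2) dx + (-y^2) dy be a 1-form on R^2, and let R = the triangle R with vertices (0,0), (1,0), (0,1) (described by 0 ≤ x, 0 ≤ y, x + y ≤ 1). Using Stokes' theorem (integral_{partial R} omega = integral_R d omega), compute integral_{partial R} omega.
integral_(partial R) omega = 1/3

Stokes: integral_partial_R omega = integral_R d omega with d omega = (∂Q/∂x - ∂P/∂y) dx ∧ dy.
  ∂Q/∂x = 0
  ∂P/∂y = -2*y
  integrand = ∂Q/∂x - ∂P/∂y = 2*y.
Integrating over R: integral_0^1 integral_0^{1-x} (2*y) dy dx = 1/3.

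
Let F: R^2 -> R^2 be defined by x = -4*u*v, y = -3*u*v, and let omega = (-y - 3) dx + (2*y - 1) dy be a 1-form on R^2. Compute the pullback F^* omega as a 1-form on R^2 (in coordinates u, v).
F^* omega = (3*v*(2*u*v + 5)) du + (3*u*(2*u*v + 5)) dv

Using F^*(f dg) = (f ∘ F) d(g ∘ F), substitute each coordinate x_i by F_i(u, v) in f_i, and replace dx_i by d F_i = (∂F_i/∂u) du + (∂F_i/∂v) dv.
  For the x component: f_1(F) = 3*u*v - 3; d F_1 = (-4*v) du + (-4*u) dv
  For the y component: f_2(F) = -6*u*v - 1; d F_2 = (-3*v) du + (-3*u) dv
Combining and collecting du, dv coefficients:
  coeff of du: 3*v*(2*u*v + 5)
  coeff of dv: 3*u*(2*u*v + 5)
F^* omega = (3*v*(2*u*v + 5)) du + (3*u*(2*u*v + 5)) dv.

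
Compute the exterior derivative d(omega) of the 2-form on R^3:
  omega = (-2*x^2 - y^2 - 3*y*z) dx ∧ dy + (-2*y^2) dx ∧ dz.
d(omega) = (y) dx ∧ dy ∧ dz

For a 2-form omega = sum_{i<j} g_{ij} dx_i ∧ dx_j, the exterior derivative is
  d(omega) = sum_{i<j} d(g_{ij}) ∧ dx_i ∧ dx_j = sum_{i<j, k} (∂g_{ij}/∂x_k) dx_k ∧ dx_i ∧ dx_j.
Expand each term, using dx_k ∧ dx_i ∧ dx_j = sgn(permutation) dx_{(a)} ∧ dx_{(b)} ∧ dx_{(c)} with (a < b < c) sorted:
  d(-2*x^2 - y^2 - 3*y*z) includes (∂/∂z)(-2*x^2 - y^2 - 3*y*z) dz = (-3*y) dz, which multiplied by dx ∧ dy gives (-3*y) dx ∧ dy ∧ dz
  d(-2*y^2) includes (∂/∂y)(-2*y^2) dy = (-4*y) dy, which multiplied by dx ∧ dz gives (4*y) dx ∧ dy ∧ dz
Collecting like 3-forms: d(omega) = (y) dx ∧ dy ∧ dz.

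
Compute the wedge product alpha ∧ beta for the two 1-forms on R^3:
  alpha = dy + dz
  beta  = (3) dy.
alpha ∧ beta = (-3) dy ∧ dz

Distribute the wedge, using dx_i ∧ dx_j = -dx_j ∧ dx_i and dx_i ∧ dx_i = 0. For each pair (i, j) with i < j, the coefficient of dx_i ∧ dx_j in alpha ∧ beta is (alpha_i * beta_j - alpha_j * beta_i). Collecting: alpha ∧ beta = (-3) dy ∧ dz.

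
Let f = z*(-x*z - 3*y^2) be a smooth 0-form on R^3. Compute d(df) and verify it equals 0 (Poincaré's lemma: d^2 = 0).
d(df) = 0

Step 1: df = sum_i (∂f/∂x_i) dx_i = (-z^2) dx + (-6*y*z) dy + (-2*x*z - 3*y^2) dz.
Step 2: Apply d again. Using the 1-form formula, the coefficient of dx ∧ dy in d(df) is ∂^2 f/∂x ∂y - ∂^2 f/∂y ∂x = (0) - (0) = 0 (equality of mixed partials for smooth f).
Similarly for dx ∧ dz and dy ∧ dz — all coefficients vanish. So d(df) = 0.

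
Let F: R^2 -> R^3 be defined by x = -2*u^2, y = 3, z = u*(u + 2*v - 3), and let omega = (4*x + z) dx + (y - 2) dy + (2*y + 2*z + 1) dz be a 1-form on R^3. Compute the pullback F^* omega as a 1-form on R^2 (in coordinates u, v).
F^* omega = (32*u^3 + 4*u^2*v - 6*u^2 + 8*u*v^2 - 24*u*v + 32*u + 14*v - 21) du + (2*u*(2*u^2 + 4*u*v - 6*u + 7)) dv

Using F^*(f dg) = (f ∘ F) d(g ∘ F), substitute each coordinate x_i by F_i(u, v) in f_i, and replace dx_i by d F_i = (∂F_i/∂u) du + (∂F_i/∂v) dv.
  For the x component: f_1(F) = u*(-7*u + 2*v - 3); d F_1 = (-4*u) du + (0) dv
  For the y component: f_2(F) = 1; d F_2 = (0) du + (0) dv
  For the z component: f_3(F) = 2*u^2 + 4*u*v - 6*u + 7; d F_3 = (2*u + 2*v - 3) du + (2*u) dv
Combining and collecting du, dv coefficients:
  coeff of du: 32*u^3 + 4*u^2*v - 6*u^2 + 8*u*v^2 - 24*u*v + 32*u + 14*v - 21
  coeff of dv: 2*u*(2*u^2 + 4*u*v - 6*u + 7)
F^* omega = (32*u^3 + 4*u^2*v - 6*u^2 + 8*u*v^2 - 24*u*v + 32*u + 14*v - 21) du + (2*u*(2*u^2 + 4*u*v - 6*u + 7)) dv.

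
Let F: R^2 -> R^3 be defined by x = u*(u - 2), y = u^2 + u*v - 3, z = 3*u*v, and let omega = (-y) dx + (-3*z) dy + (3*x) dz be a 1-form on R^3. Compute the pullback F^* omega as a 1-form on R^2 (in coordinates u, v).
F^* omega = (-2*u^3 - 11*u^2*v + 2*u^2 - 9*u*v^2 - 16*u*v + 6*u - 6) du + (9*u^2*(u - v - 2)) dv

Using F^*(f dg) = (f ∘ F) d(g ∘ F), substitute each coordinate x_i by F_i(u, v) in f_i, and replace dx_i by d F_i = (∂F_i/∂u) du + (∂F_i/∂v) dv.
  For the x component: f_1(F) = -u^2 - u*v + 3; d F_1 = (2*u - 2) du + (0) dv
  For the y component: f_2(F) = -9*u*v; d F_2 = (2*u + v) du + (u) dv
  For the z component: f_3(F) = 3*u*(u - 2); d F_3 = (3*v) du + (3*u) dv
Combining and collecting du, dv coefficients:
  coeff of du: -2*u^3 - 11*u^2*v + 2*u^2 - 9*u*v^2 - 16*u*v + 6*u - 6
  coeff of dv: 9*u^2*(u - v - 2)
F^* omega = (-2*u^3 - 11*u^2*v + 2*u^2 - 9*u*v^2 - 16*u*v + 6*u - 6) du + (9*u^2*(u - v - 2)) dv.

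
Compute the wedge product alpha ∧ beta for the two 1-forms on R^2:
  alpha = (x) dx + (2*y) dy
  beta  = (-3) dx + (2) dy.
alpha ∧ beta = (2*x + 6*y) dx ∧ dy

Distribute the wedge, using dx_i ∧ dx_j = -dx_j ∧ dx_i and dx_i ∧ dx_i = 0. For each pair (i, j) with i < j, the coefficient of dx_i ∧ dx_j in alpha ∧ beta is (alpha_i * beta_j - alpha_j * beta_i). Collecting: alpha ∧ beta = (2*x + 6*y) dx ∧ dy.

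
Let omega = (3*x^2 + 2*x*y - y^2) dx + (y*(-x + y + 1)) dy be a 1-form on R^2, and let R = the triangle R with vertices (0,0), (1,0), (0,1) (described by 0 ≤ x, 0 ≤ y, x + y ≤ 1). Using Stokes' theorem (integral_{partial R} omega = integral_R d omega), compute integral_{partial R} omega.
integral_(partial R) omega = -1/6

Stokes: integral_partial_R omega = integral_R d omega with d omega = (∂Q/∂x - ∂P/∂y) dx ∧ dy.
  ∂Q/∂x = -y
  ∂P/∂y = 2*x - 2*y
  integrand = ∂Q/∂x - ∂P/∂y = -2*x + y.
Integrating over R: integral_0^1 integral_0^{1-x} (-2*x + y) dy dx = -1/6.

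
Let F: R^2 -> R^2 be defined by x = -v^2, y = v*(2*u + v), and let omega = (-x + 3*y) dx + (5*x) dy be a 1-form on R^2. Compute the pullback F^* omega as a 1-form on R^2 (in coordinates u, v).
F^* omega = (-10*v^3) du + (v^2*(-22*u - 18*v)) dv

Using F^*(f dg) = (f ∘ F) d(g ∘ F), substitute each coordinate x_i by F_i(u, v) in f_i, and replace dx_i by d F_i = (∂F_i/∂u) du + (∂F_i/∂v) dv.
  For the x component: f_1(F) = 2*v*(3*u + 2*v); d F_1 = (0) du + (-2*v) dv
  For the y component: f_2(F) = -5*v^2; d F_2 = (2*v) du + (2*u + 2*v) dv
Combining and collecting du, dv coefficients:
  coeff of du: -10*v^3
  coeff of dv: v^2*(-22*u - 18*v)
F^* omega = (-10*v^3) du + (v^2*(-22*u - 18*v)) dv.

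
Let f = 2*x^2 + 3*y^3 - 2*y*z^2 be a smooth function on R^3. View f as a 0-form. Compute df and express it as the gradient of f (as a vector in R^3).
df = (4*x) dx + (9*y^2 - 2*z^2) dy + (-4*y*z) dz; grad f = (4*x, 9*y^2 - 2*z^2, -4*y*z)

For a 0-form f, d f = (∂f/∂x) dx + (∂f/∂y) dy + (∂f/∂z) dz. The components of the vector representation are exactly the entries of grad f in Cartesian coordinates:
  ∂f/∂x = 4*x
  ∂f/∂y = 9*y^2 - 2*z^2
  ∂f/∂z = -4*y*z.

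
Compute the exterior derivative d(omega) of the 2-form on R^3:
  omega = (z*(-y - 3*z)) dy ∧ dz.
d(omega) = 0

For a 2-form omega = sum_{i<j} g_{ij} dx_i ∧ dx_j, the exterior derivative is
  d(omega) = sum_{i<j} d(g_{ij}) ∧ dx_i ∧ dx_j = sum_{i<j, k} (∂g_{ij}/∂x_k) dx_k ∧ dx_i ∧ dx_j.
Expand each term, using dx_k ∧ dx_i ∧ dx_j = sgn(permutation) dx_{(a)} ∧ dx_{(b)} ∧ dx_{(c)} with (a < b < c) sorted:

Collecting like 3-forms: d(omega) = 0.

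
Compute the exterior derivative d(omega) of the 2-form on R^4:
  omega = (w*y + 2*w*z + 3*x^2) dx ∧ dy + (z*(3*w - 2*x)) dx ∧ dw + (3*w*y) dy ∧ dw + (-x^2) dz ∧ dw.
d(omega) = (2*w) dx ∧ dy ∧ dz + (y + 2*z) dx ∧ dy ∧ dw + (-3*w) dx ∧ dz ∧ dw

For a 2-form omega = sum_{i<j} g_{ij} dx_i ∧ dx_j, the exterior derivative is
  d(omega) = sum_{i<j} d(g_{ij}) ∧ dx_i ∧ dx_j = sum_{i<j, k} (∂g_{ij}/∂x_k) dx_k ∧ dx_i ∧ dx_j.
Expand each term, using dx_k ∧ dx_i ∧ dx_j = sgn(permutation) dx_{(a)} ∧ dx_{(b)} ∧ dx_{(c)} with (a < b < c) sorted:
  d(w*y + 2*w*z + 3*x^2) includes (∂/∂z)(w*y + 2*w*z + 3*x^2) dz = (2*w) dz, which multiplied by dx ∧ dy gives (2*w) dx ∧ dy ∧ dz
  d(w*y + 2*w*z + 3*x^2) includes (∂/∂w)(w*y + 2*w*z + 3*x^2) dw = (y + 2*z) dw, which multiplied by dx ∧ dy gives (y + 2*z) dx ∧ dy ∧ dw
  d(z*(3*w - 2*x)) includes (∂/∂z)(z*(3*w - 2*x)) dz = (3*w - 2*x) dz, which multiplied by dx ∧ dw gives (-3*w + 2*x) dx ∧ dz ∧ dw
  d(-x^2) includes (∂/∂x)(-x^2) dx = (-2*x) dx, which multiplied by dz ∧ dw gives (-2*x) dx ∧ dz ∧ dw
Collecting like 3-forms: d(omega) = (2*w) dx ∧ dy ∧ dz + (y + 2*z) dx ∧ dy ∧ dw + (-3*w) dx ∧ dz ∧ dw.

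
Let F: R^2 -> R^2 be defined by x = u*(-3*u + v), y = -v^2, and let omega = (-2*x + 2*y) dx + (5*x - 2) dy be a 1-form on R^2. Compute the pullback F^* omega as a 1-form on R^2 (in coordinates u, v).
F^* omega = (-36*u^3 + 18*u^2*v + 10*u*v^2 - 2*v^3) du + (6*u^3 + 28*u^2*v - 12*u*v^2 + 4*v) dv

Using F^*(f dg) = (f ∘ F) d(g ∘ F), substitute each coordinate x_i by F_i(u, v) in f_i, and replace dx_i by d F_i = (∂F_i/∂u) du + (∂F_i/∂v) dv.
  For the x component: f_1(F) = 6*u^2 - 2*u*v - 2*v^2; d F_1 = (-6*u + v) du + (u) dv
  For the y component: f_2(F) = -15*u^2 + 5*u*v - 2; d F_2 = (0) du + (-2*v) dv
Combining and collecting du, dv coefficients:
  coeff of du: -36*u^3 + 18*u^2*v + 10*u*v^2 - 2*v^3
  coeff of dv: 6*u^3 + 28*u^2*v - 12*u*v^2 + 4*v
F^* omega = (-36*u^3 + 18*u^2*v + 10*u*v^2 - 2*v^3) du + (6*u^3 + 28*u^2*v - 12*u*v^2 + 4*v) dv.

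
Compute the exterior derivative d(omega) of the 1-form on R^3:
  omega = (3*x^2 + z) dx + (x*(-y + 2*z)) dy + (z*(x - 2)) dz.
d(omega) = (-y + 2*z) dx ∧ dy + (z - 1) dx ∧ dz + (-2*x) dy ∧ dz

For a 1-form omega = sum_i f_i dx_i, the exterior derivative is
  d(omega) = sum_{i < j} (∂f_j/∂x_i - ∂f_i/∂x_j) dx_i ∧ dx_j.
  coefficient of dx ∧ dy: ∂f_2/∂x - ∂f_1/∂y = ∂(x*(-y + 2*z))/∂x - ∂(3*x^2 + z)/∂y = -y + 2*z
  coefficient of dx ∧ dz: ∂f_3/∂x - ∂f_1/∂z = ∂(z*(x - 2))/∂x - ∂(3*x^2 + z)/∂z = z - 1
  coefficient of dy ∧ dz: ∂f_3/∂y - ∂f_2/∂z = ∂(z*(x - 2))/∂y - ∂(x*(-y + 2*z))/∂z = -2*x
Assembling: d(omega) = (-y + 2*z) dx ∧ dy + (z - 1) dx ∧ dz + (-2*x) dy ∧ dz.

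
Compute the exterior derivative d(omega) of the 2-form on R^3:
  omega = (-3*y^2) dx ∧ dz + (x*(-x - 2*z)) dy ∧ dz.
d(omega) = (-2*x + 6*y - 2*z) dx ∧ dy ∧ dz

For a 2-form omega = sum_{i<j} g_{ij} dx_i ∧ dx_j, the exterior derivative is
  d(omega) = sum_{i<j} d(g_{ij}) ∧ dx_i ∧ dx_j = sum_{i<j, k} (∂g_{ij}/∂x_k) dx_k ∧ dx_i ∧ dx_j.
Expand each term, using dx_k ∧ dx_i ∧ dx_j = sgn(permutation) dx_{(a)} ∧ dx_{(b)} ∧ dx_{(c)} with (a < b < c) sorted:
  d(-3*y^2) includes (∂/∂y)(-3*y^2) dy = (-6*y) dy, which multiplied by dx ∧ dz gives (6*y) dx ∧ dy ∧ dz
  d(x*(-x - 2*z)) includes (∂/∂x)(x*(-x - 2*z)) dx = (-2*x - 2*z) dx, which multiplied by dy ∧ dz gives (-2*x - 2*z) dx ∧ dy ∧ dz
Collecting like 3-forms: d(omega) = (-2*x + 6*y - 2*z) dx ∧ dy ∧ dz.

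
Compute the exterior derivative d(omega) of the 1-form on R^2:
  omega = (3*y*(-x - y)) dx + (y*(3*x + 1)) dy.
d(omega) = (3*x + 9*y) dx ∧ dy

For a 1-form omega = sum_i f_i dx_i, the exterior derivative is
  d(omega) = sum_{i < j} (∂f_j/∂x_i - ∂f_i/∂x_j) dx_i ∧ dx_j.
  coefficient of dx ∧ dy: ∂f_2/∂x - ∂f_1/∂y = ∂(y*(3*x + 1))/∂x - ∂(3*y*(-x - y))/∂y = 3*x + 9*y
Assembling: d(omega) = (3*x + 9*y) dx ∧ dy.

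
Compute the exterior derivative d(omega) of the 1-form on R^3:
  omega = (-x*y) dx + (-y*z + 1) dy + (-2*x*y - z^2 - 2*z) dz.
d(omega) = (x) dx ∧ dy + (-2*y) dx ∧ dz + (-2*x + y) dy ∧ dz

For a 1-form omega = sum_i f_i dx_i, the exterior derivative is
  d(omega) = sum_{i < j} (∂f_j/∂x_i - ∂f_i/∂x_j) dx_i ∧ dx_j.
  coefficient of dx ∧ dy: ∂f_2/∂x - ∂f_1/∂y = ∂(-y*z + 1)/∂x - ∂(-x*y)/∂y = x
  coefficient of dx ∧ dz: ∂f_3/∂x - ∂f_1/∂z = ∂(-2*x*y - z^2 - 2*z)/∂x - ∂(-x*y)/∂z = -2*y
  coefficient of dy ∧ dz: ∂f_3/∂y - ∂f_2/∂z = ∂(-2*x*y - z^2 - 2*z)/∂y - ∂(-y*z + 1)/∂z = -2*x + y
Assembling: d(omega) = (x) dx ∧ dy + (-2*y) dx ∧ dz + (-2*x + y) dy ∧ dz.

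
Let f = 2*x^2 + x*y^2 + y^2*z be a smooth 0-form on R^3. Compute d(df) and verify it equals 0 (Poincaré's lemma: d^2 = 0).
d(df) = 0

Step 1: df = sum_i (∂f/∂x_i) dx_i = (4*x + y^2) dx + (2*y*(x + z)) dy + (y^2) dz.
Step 2: Apply d again. Using the 1-form formula, the coefficient of dx ∧ dy in d(df) is ∂^2 f/∂x ∂y - ∂^2 f/∂y ∂x = (2*y) - (2*y) = 0 (equality of mixed partials for smooth f).
Similarly for dx ∧ dz and dy ∧ dz — all coefficients vanish. So d(df) = 0.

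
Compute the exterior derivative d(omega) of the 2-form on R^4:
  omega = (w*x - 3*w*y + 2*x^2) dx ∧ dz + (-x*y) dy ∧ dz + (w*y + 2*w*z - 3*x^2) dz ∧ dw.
d(omega) = (3*w - y) dx ∧ dy ∧ dz + (-5*x - 3*y) dx ∧ dz ∧ dw + (w) dy ∧ dz ∧ dw

For a 2-form omega = sum_{i<j} g_{ij} dx_i ∧ dx_j, the exterior derivative is
  d(omega) = sum_{i<j} d(g_{ij}) ∧ dx_i ∧ dx_j = sum_{i<j, k} (∂g_{ij}/∂x_k) dx_k ∧ dx_i ∧ dx_j.
Expand each term, using dx_k ∧ dx_i ∧ dx_j = sgn(permutation) dx_{(a)} ∧ dx_{(b)} ∧ dx_{(c)} with (a < b < c) sorted:
  d(w*x - 3*w*y + 2*x^2) includes (∂/∂y)(w*x - 3*w*y + 2*x^2) dy = (-3*w) dy, which multiplied by dx ∧ dz gives (3*w) dx ∧ dy ∧ dz
  d(w*x - 3*w*y + 2*x^2) includes (∂/∂w)(w*x - 3*w*y + 2*x^2) dw = (x - 3*y) dw, which multiplied by dx ∧ dz gives (x - 3*y) dx ∧ dz ∧ dw
  d(-x*y) includes (∂/∂x)(-x*y) dx = (-y) dx, which multiplied by dy ∧ dz gives (-y) dx ∧ dy ∧ dz
  d(w*y + 2*w*z - 3*x^2) includes (∂/∂x)(w*y + 2*w*z - 3*x^2) dx = (-6*x) dx, which multiplied by dz ∧ dw gives (-6*x) dx ∧ dz ∧ dw
  d(w*y + 2*w*z - 3*x^2) includes (∂/∂y)(w*y + 2*w*z - 3*x^2) dy = (w) dy, which multiplied by dz ∧ dw gives (w) dy ∧ dz ∧ dw
Collecting like 3-forms: d(omega) = (3*w - y) dx ∧ dy ∧ dz + (-5*x - 3*y) dx ∧ dz ∧ dw + (w) dy ∧ dz ∧ dw.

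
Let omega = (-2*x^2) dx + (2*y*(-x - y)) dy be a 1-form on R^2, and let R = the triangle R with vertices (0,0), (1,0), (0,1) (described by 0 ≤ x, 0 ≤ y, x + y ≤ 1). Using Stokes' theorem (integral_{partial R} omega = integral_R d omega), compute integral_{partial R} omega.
integral_(partial R) omega = -1/3

Stokes: integral_partial_R omega = integral_R d omega with d omega = (∂Q/∂x - ∂P/∂y) dx ∧ dy.
  ∂Q/∂x = -2*y
  ∂P/∂y = 0
  integrand = ∂Q/∂x - ∂P/∂y = -2*y.
Integrating over R: integral_0^1 integral_0^{1-x} (-2*y) dy dx = -1/3.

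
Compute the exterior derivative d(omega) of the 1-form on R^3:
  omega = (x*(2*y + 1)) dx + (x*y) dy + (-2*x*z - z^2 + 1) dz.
d(omega) = (-2*x + y) dx ∧ dy + (-2*z) dx ∧ dz

For a 1-form omega = sum_i f_i dx_i, the exterior derivative is
  d(omega) = sum_{i < j} (∂f_j/∂x_i - ∂f_i/∂x_j) dx_i ∧ dx_j.
  coefficient of dx ∧ dy: ∂f_2/∂x - ∂f_1/∂y = ∂(x*y)/∂x - ∂(x*(2*y + 1))/∂y = -2*x + y
  coefficient of dx ∧ dz: ∂f_3/∂x - ∂f_1/∂z = ∂(-2*x*z - z^2 + 1)/∂x - ∂(x*(2*y + 1))/∂z = -2*z
Assembling: d(omega) = (-2*x + y) dx ∧ dy + (-2*z) dx ∧ dz.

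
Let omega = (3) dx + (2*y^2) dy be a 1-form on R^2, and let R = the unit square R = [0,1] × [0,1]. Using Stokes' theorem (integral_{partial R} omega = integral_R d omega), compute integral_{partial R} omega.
integral_(partial R) omega = 0

Stokes: integral_partial_R omega = integral_R d omega with d omega = (∂Q/∂x - ∂P/∂y) dx ∧ dy.
  ∂Q/∂x = 0
  ∂P/∂y = 0
  integrand = ∂Q/∂x - ∂P/∂y = 0.
Integrating over R: integral_0^1 integral_0^1 (0) dx dy = 0.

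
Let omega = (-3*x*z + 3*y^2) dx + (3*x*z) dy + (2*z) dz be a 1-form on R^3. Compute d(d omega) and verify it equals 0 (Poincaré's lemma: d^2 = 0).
d(d omega) = 0

Step 1: d omega = sum_{i<j} (∂f_j/∂x_i - ∂f_i/∂x_j) dx_i ∧ dx_j:
  coeff of dx ∧ dy: -6*y + 3*z
  coeff of dx ∧ dz: 3*x
  coeff of dy ∧ dz: -3*x
Step 2: Apply d again to each 2-form coefficient. The only possible 3-form in R^3 is dx ∧ dy ∧ dz, with coefficient
  ∂(coeff of dy∧dz)/∂x - ∂(coeff of dx∧dz)/∂y + ∂(coeff of dx∧dy)/∂z
  = ∂/∂x (-3*x) - ∂/∂y (3*x) + ∂/∂z (-6*y + 3*z).
Each of these terms simplifies to sums of mixed partials that cancel in pairs. The result is 0 (by equality of mixed partials for smooth functions — Schwarz / Clairaut).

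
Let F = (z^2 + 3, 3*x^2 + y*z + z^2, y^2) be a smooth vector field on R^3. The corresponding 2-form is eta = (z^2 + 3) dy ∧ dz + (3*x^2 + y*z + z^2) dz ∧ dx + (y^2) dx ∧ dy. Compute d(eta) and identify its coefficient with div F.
d(eta) = (z) dx ∧ dy ∧ dz; div F = z

For a 2-form in R^3 of the form above, applying d gives a 3-form with coefficient ∂P/∂x + ∂Q/∂y + ∂R/∂z:
  ∂P/∂x = 0
  ∂Q/∂y = z
  ∂R/∂z = 0
Sum = z, which is exactly div F.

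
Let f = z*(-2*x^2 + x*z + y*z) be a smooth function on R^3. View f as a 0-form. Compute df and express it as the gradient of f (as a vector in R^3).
df = (z*(-4*x + z)) dx + (z^2) dy + (-2*x^2 + 2*x*z + 2*y*z) dz; grad f = (z*(-4*x + z), z^2, -2*x^2 + 2*x*z + 2*y*z)

For a 0-form f, d f = (∂f/∂x) dx + (∂f/∂y) dy + (∂f/∂z) dz. The components of the vector representation are exactly the entries of grad f in Cartesian coordinates:
  ∂f/∂x = z*(-4*x + z)
  ∂f/∂y = z^2
  ∂f/∂z = -2*x^2 + 2*x*z + 2*y*z.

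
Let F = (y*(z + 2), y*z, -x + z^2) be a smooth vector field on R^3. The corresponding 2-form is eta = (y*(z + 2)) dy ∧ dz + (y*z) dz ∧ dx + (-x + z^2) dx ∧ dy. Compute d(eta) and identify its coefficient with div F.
d(eta) = (3*z) dx ∧ dy ∧ dz; div F = 3*z

For a 2-form in R^3 of the form above, applying d gives a 3-form with coefficient ∂P/∂x + ∂Q/∂y + ∂R/∂z:
  ∂P/∂x = 0
  ∂Q/∂y = z
  ∂R/∂z = 2*z
Sum = 3*z, which is exactly div F.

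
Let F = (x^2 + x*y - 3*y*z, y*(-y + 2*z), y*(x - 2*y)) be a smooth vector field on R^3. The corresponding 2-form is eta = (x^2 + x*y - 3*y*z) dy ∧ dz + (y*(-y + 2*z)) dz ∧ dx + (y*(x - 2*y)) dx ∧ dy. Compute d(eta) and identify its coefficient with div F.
d(eta) = (2*x - y + 2*z) dx ∧ dy ∧ dz; div F = 2*x - y + 2*z

For a 2-form in R^3 of the form above, applying d gives a 3-form with coefficient ∂P/∂x + ∂Q/∂y + ∂R/∂z:
  ∂P/∂x = 2*x + y
  ∂Q/∂y = -2*y + 2*z
  ∂R/∂z = 0
Sum = 2*x - y + 2*z, which is exactly div F.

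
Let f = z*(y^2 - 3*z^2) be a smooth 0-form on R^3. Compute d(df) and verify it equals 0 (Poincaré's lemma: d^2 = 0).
d(df) = 0

Step 1: df = sum_i (∂f/∂x_i) dx_i = (0) dx + (2*y*z) dy + (y^2 - 9*z^2) dz.
Step 2: Apply d again. Using the 1-form formula, the coefficient of dx ∧ dy in d(df) is ∂^2 f/∂x ∂y - ∂^2 f/∂y ∂x = (0) - (0) = 0 (equality of mixed partials for smooth f).
Similarly for dx ∧ dz and dy ∧ dz — all coefficients vanish. So d(df) = 0.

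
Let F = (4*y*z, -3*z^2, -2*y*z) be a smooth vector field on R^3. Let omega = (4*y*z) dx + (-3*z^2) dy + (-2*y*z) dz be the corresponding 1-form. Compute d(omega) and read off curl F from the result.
d(omega) = (4*z) dy ∧ dz + (4*y) dz ∧ dx + (-4*z) dx ∧ dy; curl F = (4*z, 4*y, -4*z)

d omega = sum_{i<j} (∂f_j/∂x_i - ∂f_i/∂x_j) dx_i ∧ dx_j. Under the identification (dy ∧ dz, dz ∧ dx, dx ∧ dy) ↔ (e_x, e_y, e_z), the coefficients are exactly the components of curl F. Compute:
  ∂R/∂y - ∂Q/∂z = (-2*z) - (-6*z) = 4*z
  ∂P/∂z - ∂R/∂x = (4*y) - (0) = 4*y
  ∂Q/∂x - ∂P/∂y = (0) - (4*z) = -4*z.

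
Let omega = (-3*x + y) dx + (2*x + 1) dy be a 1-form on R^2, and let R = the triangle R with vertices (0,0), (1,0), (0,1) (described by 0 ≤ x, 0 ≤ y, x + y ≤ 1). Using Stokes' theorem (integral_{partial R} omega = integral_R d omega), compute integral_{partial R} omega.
integral_(partial R) omega = 1/2

Stokes: integral_partial_R omega = integral_R d omega with d omega = (∂Q/∂x - ∂P/∂y) dx ∧ dy.
  ∂Q/∂x = 2
  ∂P/∂y = 1
  integrand = ∂Q/∂x - ∂P/∂y = 1.
Integrating over R: integral_0^1 integral_0^{1-x} (1) dy dx = 1/2.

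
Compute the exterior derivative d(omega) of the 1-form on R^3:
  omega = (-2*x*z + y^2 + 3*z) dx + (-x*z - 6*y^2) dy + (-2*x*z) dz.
d(omega) = (-2*y - z) dx ∧ dy + (2*x - 2*z - 3) dx ∧ dz + (x) dy ∧ dz

For a 1-form omega = sum_i f_i dx_i, the exterior derivative is
  d(omega) = sum_{i < j} (∂f_j/∂x_i - ∂f_i/∂x_j) dx_i ∧ dx_j.
  coefficient of dx ∧ dy: ∂f_2/∂x - ∂f_1/∂y = ∂(-x*z - 6*y^2)/∂x - ∂(-2*x*z + y^2 + 3*z)/∂y = -2*y - z
  coefficient of dx ∧ dz: ∂f_3/∂x - ∂f_1/∂z = ∂(-2*x*z)/∂x - ∂(-2*x*z + y^2 + 3*z)/∂z = 2*x - 2*z - 3
  coefficient of dy ∧ dz: ∂f_3/∂y - ∂f_2/∂z = ∂(-2*x*z)/∂y - ∂(-x*z - 6*y^2)/∂z = x
Assembling: d(omega) = (-2*y - z) dx ∧ dy + (2*x - 2*z - 3) dx ∧ dz + (x) dy ∧ dz.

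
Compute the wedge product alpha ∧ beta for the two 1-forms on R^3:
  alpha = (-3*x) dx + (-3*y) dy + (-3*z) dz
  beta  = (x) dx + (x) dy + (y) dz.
alpha ∧ beta = (3*x*(-x + y)) dx ∧ dy + (3*x*(-y + z)) dx ∧ dz + (3*x*z - 3*y^2) dy ∧ dz

Distribute the wedge, using dx_i ∧ dx_j = -dx_j ∧ dx_i and dx_i ∧ dx_i = 0. For each pair (i, j) with i < j, the coefficient of dx_i ∧ dx_j in alpha ∧ beta is (alpha_i * beta_j - alpha_j * beta_i). Collecting: alpha ∧ beta = (3*x*(-x + y)) dx ∧ dy + (3*x*(-y + z)) dx ∧ dz + (3*x*z - 3*y^2) dy ∧ dz.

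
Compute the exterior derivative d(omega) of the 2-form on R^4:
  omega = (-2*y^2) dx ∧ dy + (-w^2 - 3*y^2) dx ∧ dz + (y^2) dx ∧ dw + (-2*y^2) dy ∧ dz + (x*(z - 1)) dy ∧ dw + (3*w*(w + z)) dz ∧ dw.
d(omega) = (6*y) dx ∧ dy ∧ dz + (-2*w) dx ∧ dz ∧ dw + (-2*y + z - 1) dx ∧ dy ∧ dw + (-x) dy ∧ dz ∧ dw

For a 2-form omega = sum_{i<j} g_{ij} dx_i ∧ dx_j, the exterior derivative is
  d(omega) = sum_{i<j} d(g_{ij}) ∧ dx_i ∧ dx_j = sum_{i<j, k} (∂g_{ij}/∂x_k) dx_k ∧ dx_i ∧ dx_j.
Expand each term, using dx_k ∧ dx_i ∧ dx_j = sgn(permutation) dx_{(a)} ∧ dx_{(b)} ∧ dx_{(c)} with (a < b < c) sorted:
  d(-w^2 - 3*y^2) includes (∂/∂y)(-w^2 - 3*y^2) dy = (-6*y) dy, which multiplied by dx ∧ dz gives (6*y) dx ∧ dy ∧ dz
  d(-w^2 - 3*y^2) includes (∂/∂w)(-w^2 - 3*y^2) dw = (-2*w) dw, which multiplied by dx ∧ dz gives (-2*w) dx ∧ dz ∧ dw
  d(y^2) includes (∂/∂y)(y^2) dy = (2*y) dy, which multiplied by dx ∧ dw gives (-2*y) dx ∧ dy ∧ dw
  d(x*(z - 1)) includes (∂/∂x)(x*(z - 1)) dx = (z - 1) dx, which multiplied by dy ∧ dw gives (z - 1) dx ∧ dy ∧ dw
  d(x*(z - 1)) includes (∂/∂z)(x*(z - 1)) dz = (x) dz, which multiplied by dy ∧ dw gives (-x) dy ∧ dz ∧ dw
Collecting like 3-forms: d(omega) = (6*y) dx ∧ dy ∧ dz + (-2*w) dx ∧ dz ∧ dw + (-2*y + z - 1) dx ∧ dy ∧ dw + (-x) dy ∧ dz ∧ dw.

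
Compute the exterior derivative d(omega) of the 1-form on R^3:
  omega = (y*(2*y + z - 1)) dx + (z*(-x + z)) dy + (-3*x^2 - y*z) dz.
d(omega) = (-4*y - 2*z + 1) dx ∧ dy + (-6*x - y) dx ∧ dz + (x - 3*z) dy ∧ dz

For a 1-form omega = sum_i f_i dx_i, the exterior derivative is
  d(omega) = sum_{i < j} (∂f_j/∂x_i - ∂f_i/∂x_j) dx_i ∧ dx_j.
  coefficient of dx ∧ dy: ∂f_2/∂x - ∂f_1/∂y = ∂(z*(-x + z))/∂x - ∂(y*(2*y + z - 1))/∂y = -4*y - 2*z + 1
  coefficient of dx ∧ dz: ∂f_3/∂x - ∂f_1/∂z = ∂(-3*x^2 - y*z)/∂x - ∂(y*(2*y + z - 1))/∂z = -6*x - y
  coefficient of dy ∧ dz: ∂f_3/∂y - ∂f_2/∂z = ∂(-3*x^2 - y*z)/∂y - ∂(z*(-x + z))/∂z = x - 3*z
Assembling: d(omega) = (-4*y - 2*z + 1) dx ∧ dy + (-6*x - y) dx ∧ dz + (x - 3*z) dy ∧ dz.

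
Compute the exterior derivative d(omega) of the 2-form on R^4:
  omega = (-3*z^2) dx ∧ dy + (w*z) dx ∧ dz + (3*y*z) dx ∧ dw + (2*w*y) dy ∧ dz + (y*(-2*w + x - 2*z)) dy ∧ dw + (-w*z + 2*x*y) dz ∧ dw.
d(omega) = (-6*z) dx ∧ dy ∧ dz + (-y + z) dx ∧ dz ∧ dw + (y - 3*z) dx ∧ dy ∧ dw + (2*x + 4*y) dy ∧ dz ∧ dw

For a 2-form omega = sum_{i<j} g_{ij} dx_i ∧ dx_j, the exterior derivative is
  d(omega) = sum_{i<j} d(g_{ij}) ∧ dx_i ∧ dx_j = sum_{i<j, k} (∂g_{ij}/∂x_k) dx_k ∧ dx_i ∧ dx_j.
Expand each term, using dx_k ∧ dx_i ∧ dx_j = sgn(permutation) dx_{(a)} ∧ dx_{(b)} ∧ dx_{(c)} with (a < b < c) sorted:
  d(-3*z^2) includes (∂/∂z)(-3*z^2) dz = (-6*z) dz, which multiplied by dx ∧ dy gives (-6*z) dx ∧ dy ∧ dz
  d(w*z) includes (∂/∂w)(w*z) dw = (z) dw, which multiplied by dx ∧ dz gives (z) dx ∧ dz ∧ dw
  d(3*y*z) includes (∂/∂y)(3*y*z) dy = (3*z) dy, which multiplied by dx ∧ dw gives (-3*z) dx ∧ dy ∧ dw
  d(3*y*z) includes (∂/∂z)(3*y*z) dz = (3*y) dz, which multiplied by dx ∧ dw gives (-3*y) dx ∧ dz ∧ dw
  d(2*w*y) includes (∂/∂w)(2*w*y) dw = (2*y) dw, which multiplied by dy ∧ dz gives (2*y) dy ∧ dz ∧ dw
  d(y*(-2*w + x - 2*z)) includes (∂/∂x)(y*(-2*w + x - 2*z)) dx = (y) dx, which multiplied by dy ∧ dw gives (y) dx ∧ dy ∧ dw
  d(y*(-2*w + x - 2*z)) includes (∂/∂z)(y*(-2*w + x - 2*z)) dz = (-2*y) dz, which multiplied by dy ∧ dw gives (2*y) dy ∧ dz ∧ dw
  d(-w*z + 2*x*y) includes (∂/∂x)(-w*z + 2*x*y) dx = (2*y) dx, which multiplied by dz ∧ dw gives (2*y) dx ∧ dz ∧ dw
  d(-w*z + 2*x*y) includes (∂/∂y)(-w*z + 2*x*y) dy = (2*x) dy, which multiplied by dz ∧ dw gives (2*x) dy ∧ dz ∧ dw
Collecting like 3-forms: d(omega) = (-6*z) dx ∧ dy ∧ dz + (-y + z) dx ∧ dz ∧ dw + (y - 3*z) dx ∧ dy ∧ dw + (2*x + 4*y) dy ∧ dz ∧ dw.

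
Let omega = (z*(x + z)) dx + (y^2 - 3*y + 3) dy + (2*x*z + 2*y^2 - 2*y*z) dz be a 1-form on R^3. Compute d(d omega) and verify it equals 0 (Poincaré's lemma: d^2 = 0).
d(d omega) = 0

Step 1: d omega = sum_{i<j} (∂f_j/∂x_i - ∂f_i/∂x_j) dx_i ∧ dx_j:
  coeff of dx ∧ dy: 0
  coeff of dx ∧ dz: -x
  coeff of dy ∧ dz: 4*y - 2*z
Step 2: Apply d again to each 2-form coefficient. The only possible 3-form in R^3 is dx ∧ dy ∧ dz, with coefficient
  ∂(coeff of dy∧dz)/∂x - ∂(coeff of dx∧dz)/∂y + ∂(coeff of dx∧dy)/∂z
  = ∂/∂x (4*y - 2*z) - ∂/∂y (-x) + ∂/∂z (0).
Each of these terms simplifies to sums of mixed partials that cancel in pairs. The result is 0 (by equality of mixed partials for smooth functions — Schwarz / Clairaut).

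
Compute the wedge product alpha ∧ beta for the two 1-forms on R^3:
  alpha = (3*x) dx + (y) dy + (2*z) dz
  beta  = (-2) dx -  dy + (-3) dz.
alpha ∧ beta = (-3*x + 2*y) dx ∧ dy + (-9*x + 4*z) dx ∧ dz + (-3*y + 2*z) dy ∧ dz

Distribute the wedge, using dx_i ∧ dx_j = -dx_j ∧ dx_i and dx_i ∧ dx_i = 0. For each pair (i, j) with i < j, the coefficient of dx_i ∧ dx_j in alpha ∧ beta is (alpha_i * beta_j - alpha_j * beta_i). Collecting: alpha ∧ beta = (-3*x + 2*y) dx ∧ dy + (-9*x + 4*z) dx ∧ dz + (-3*y + 2*z) dy ∧ dz.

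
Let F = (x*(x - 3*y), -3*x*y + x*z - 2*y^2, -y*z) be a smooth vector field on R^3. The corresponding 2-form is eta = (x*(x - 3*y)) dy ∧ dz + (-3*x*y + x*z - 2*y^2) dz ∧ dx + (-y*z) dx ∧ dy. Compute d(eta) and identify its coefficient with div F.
d(eta) = (-x - 8*y) dx ∧ dy ∧ dz; div F = -x - 8*y

For a 2-form in R^3 of the form above, applying d gives a 3-form with coefficient ∂P/∂x + ∂Q/∂y + ∂R/∂z:
  ∂P/∂x = 2*x - 3*y
  ∂Q/∂y = -3*x - 4*y
  ∂R/∂z = -y
Sum = -x - 8*y, which is exactly div F.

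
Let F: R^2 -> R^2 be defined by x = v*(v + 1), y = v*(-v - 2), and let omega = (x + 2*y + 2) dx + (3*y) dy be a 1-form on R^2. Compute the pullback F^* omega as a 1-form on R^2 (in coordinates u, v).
F^* omega = (4*v^3 + 11*v^2 + 13*v + 2) dv

Using F^*(f dg) = (f ∘ F) d(g ∘ F), substitute each coordinate x_i by F_i(u, v) in f_i, and replace dx_i by d F_i = (∂F_i/∂u) du + (∂F_i/∂v) dv.
  For the x component: f_1(F) = -v^2 - 3*v + 2; d F_1 = (0) du + (2*v + 1) dv
  For the y component: f_2(F) = 3*v*(-v - 2); d F_2 = (0) du + (-2*v - 2) dv
Combining and collecting du, dv coefficients:
  coeff of du: 0
  coeff of dv: 4*v^3 + 11*v^2 + 13*v + 2
F^* omega = (4*v^3 + 11*v^2 + 13*v + 2) dv.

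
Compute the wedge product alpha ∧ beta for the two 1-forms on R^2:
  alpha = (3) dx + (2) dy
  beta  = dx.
alpha ∧ beta = (-2) dx ∧ dy

Distribute the wedge, using dx_i ∧ dx_j = -dx_j ∧ dx_i and dx_i ∧ dx_i = 0. For each pair (i, j) with i < j, the coefficient of dx_i ∧ dx_j in alpha ∧ beta is (alpha_i * beta_j - alpha_j * beta_i). Collecting: alpha ∧ beta = (-2) dx ∧ dy.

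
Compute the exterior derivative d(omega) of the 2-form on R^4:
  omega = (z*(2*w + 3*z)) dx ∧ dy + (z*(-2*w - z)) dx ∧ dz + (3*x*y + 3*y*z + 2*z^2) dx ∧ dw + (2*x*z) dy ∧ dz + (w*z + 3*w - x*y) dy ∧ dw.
d(omega) = (2*w + 8*z) dx ∧ dy ∧ dz + (-3*x - y - z) dx ∧ dy ∧ dw + (-3*y - 6*z) dx ∧ dz ∧ dw + (-w) dy ∧ dz ∧ dw

For a 2-form omega = sum_{i<j} g_{ij} dx_i ∧ dx_j, the exterior derivative is
  d(omega) = sum_{i<j} d(g_{ij}) ∧ dx_i ∧ dx_j = sum_{i<j, k} (∂g_{ij}/∂x_k) dx_k ∧ dx_i ∧ dx_j.
Expand each term, using dx_k ∧ dx_i ∧ dx_j = sgn(permutation) dx_{(a)} ∧ dx_{(b)} ∧ dx_{(c)} with (a < b < c) sorted:
  d(z*(2*w + 3*z)) includes (∂/∂z)(z*(2*w + 3*z)) dz = (2*w + 6*z) dz, which multiplied by dx ∧ dy gives (2*w + 6*z) dx ∧ dy ∧ dz
  d(z*(2*w + 3*z)) includes (∂/∂w)(z*(2*w + 3*z)) dw = (2*z) dw, which multiplied by dx ∧ dy gives (2*z) dx ∧ dy ∧ dw
  d(z*(-2*w - z)) includes (∂/∂w)(z*(-2*w - z)) dw = (-2*z) dw, which multiplied by dx ∧ dz gives (-2*z) dx ∧ dz ∧ dw
  d(3*x*y + 3*y*z + 2*z^2) includes (∂/∂y)(3*x*y + 3*y*z + 2*z^2) dy = (3*x + 3*z) dy, which multiplied by dx ∧ dw gives (-3*x - 3*z) dx ∧ dy ∧ dw
  d(3*x*y + 3*y*z + 2*z^2) includes (∂/∂z)(3*x*y + 3*y*z + 2*z^2) dz = (3*y + 4*z) dz, which multiplied by dx ∧ dw gives (-3*y - 4*z) dx ∧ dz ∧ dw
  d(2*x*z) includes (∂/∂x)(2*x*z) dx = (2*z) dx, which multiplied by dy ∧ dz gives (2*z) dx ∧ dy ∧ dz
  d(w*z + 3*w - x*y) includes (∂/∂x)(w*z + 3*w - x*y) dx = (-y) dx, which multiplied by dy ∧ dw gives (-y) dx ∧ dy ∧ dw
  d(w*z + 3*w - x*y) includes (∂/∂z)(w*z + 3*w - x*y) dz = (w) dz, which multiplied by dy ∧ dw gives (-w) dy ∧ dz ∧ dw
Collecting like 3-forms: d(omega) = (2*w + 8*z) dx ∧ dy ∧ dz + (-3*x - y - z) dx ∧ dy ∧ dw + (-3*y - 6*z) dx ∧ dz ∧ dw + (-w) dy ∧ dz ∧ dw.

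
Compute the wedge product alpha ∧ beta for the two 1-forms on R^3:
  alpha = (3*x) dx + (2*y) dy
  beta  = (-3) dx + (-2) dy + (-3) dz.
alpha ∧ beta = (-6*x + 6*y) dx ∧ dy + (-9*x) dx ∧ dz + (-6*y) dy ∧ dz

Distribute the wedge, using dx_i ∧ dx_j = -dx_j ∧ dx_i and dx_i ∧ dx_i = 0. For each pair (i, j) with i < j, the coefficient of dx_i ∧ dx_j in alpha ∧ beta is (alpha_i * beta_j - alpha_j * beta_i). Collecting: alpha ∧ beta = (-6*x + 6*y) dx ∧ dy + (-9*x) dx ∧ dz + (-6*y) dy ∧ dz.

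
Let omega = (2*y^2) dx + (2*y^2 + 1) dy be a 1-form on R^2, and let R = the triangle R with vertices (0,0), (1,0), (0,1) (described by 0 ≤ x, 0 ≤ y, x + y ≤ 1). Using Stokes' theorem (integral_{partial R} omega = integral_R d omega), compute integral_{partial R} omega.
integral_(partial R) omega = -2/3

Stokes: integral_partial_R omega = integral_R d omega with d omega = (∂Q/∂x - ∂P/∂y) dx ∧ dy.
  ∂Q/∂x = 0
  ∂P/∂y = 4*y
  integrand = ∂Q/∂x - ∂P/∂y = -4*y.
Integrating over R: integral_0^1 integral_0^{1-x} (-4*y) dy dx = -2/3.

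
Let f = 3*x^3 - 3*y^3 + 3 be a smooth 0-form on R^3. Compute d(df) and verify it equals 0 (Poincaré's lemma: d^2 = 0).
d(df) = 0

Step 1: df = sum_i (∂f/∂x_i) dx_i = (9*x^2) dx + (-9*y^2) dy + (0) dz.
Step 2: Apply d again. Using the 1-form formula, the coefficient of dx ∧ dy in d(df) is ∂^2 f/∂x ∂y - ∂^2 f/∂y ∂x = (0) - (0) = 0 (equality of mixed partials for smooth f).
Similarly for dx ∧ dz and dy ∧ dz — all coefficients vanish. So d(df) = 0.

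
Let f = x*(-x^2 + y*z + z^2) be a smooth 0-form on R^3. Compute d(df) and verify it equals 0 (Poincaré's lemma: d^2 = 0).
d(df) = 0

Step 1: df = sum_i (∂f/∂x_i) dx_i = (-3*x^2 + y*z + z^2) dx + (x*z) dy + (x*(y + 2*z)) dz.
Step 2: Apply d again. Using the 1-form formula, the coefficient of dx ∧ dy in d(df) is ∂^2 f/∂x ∂y - ∂^2 f/∂y ∂x = (z) - (z) = 0 (equality of mixed partials for smooth f).
Similarly for dx ∧ dz and dy ∧ dz — all coefficients vanish. So d(df) = 0.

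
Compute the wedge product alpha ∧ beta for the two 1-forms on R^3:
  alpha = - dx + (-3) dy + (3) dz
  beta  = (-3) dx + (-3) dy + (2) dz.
alpha ∧ beta = (-6) dx ∧ dy + (7) dx ∧ dz + (3) dy ∧ dz

Distribute the wedge, using dx_i ∧ dx_j = -dx_j ∧ dx_i and dx_i ∧ dx_i = 0. For each pair (i, j) with i < j, the coefficient of dx_i ∧ dx_j in alpha ∧ beta is (alpha_i * beta_j - alpha_j * beta_i). Collecting: alpha ∧ beta = (-6) dx ∧ dy + (7) dx ∧ dz + (3) dy ∧ dz.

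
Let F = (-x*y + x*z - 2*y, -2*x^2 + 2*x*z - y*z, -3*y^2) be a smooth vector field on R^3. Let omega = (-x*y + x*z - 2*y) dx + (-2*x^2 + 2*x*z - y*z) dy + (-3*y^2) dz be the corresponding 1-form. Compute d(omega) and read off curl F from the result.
d(omega) = (-2*x - 5*y) dy ∧ dz + (x) dz ∧ dx + (-3*x + 2*z + 2) dx ∧ dy; curl F = (-2*x - 5*y, x, -3*x + 2*z + 2)

d omega = sum_{i<j} (∂f_j/∂x_i - ∂f_i/∂x_j) dx_i ∧ dx_j. Under the identification (dy ∧ dz, dz ∧ dx, dx ∧ dy) ↔ (e_x, e_y, e_z), the coefficients are exactly the components of curl F. Compute:
  ∂R/∂y - ∂Q/∂z = (-6*y) - (2*x - y) = -2*x - 5*y
  ∂P/∂z - ∂R/∂x = (x) - (0) = x
  ∂Q/∂x - ∂P/∂y = (-4*x + 2*z) - (-x - 2) = -3*x + 2*z + 2.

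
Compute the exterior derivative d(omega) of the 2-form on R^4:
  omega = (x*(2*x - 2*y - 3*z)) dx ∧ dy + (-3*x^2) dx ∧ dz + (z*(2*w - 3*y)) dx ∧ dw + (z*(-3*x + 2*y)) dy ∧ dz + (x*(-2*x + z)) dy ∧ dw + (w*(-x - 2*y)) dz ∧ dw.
d(omega) = (-3*x - 3*z) dx ∧ dy ∧ dz + (-4*x + 4*z) dx ∧ dy ∧ dw + (-3*w + 3*y) dx ∧ dz ∧ dw + (-2*w - x) dy ∧ dz ∧ dw

For a 2-form omega = sum_{i<j} g_{ij} dx_i ∧ dx_j, the exterior derivative is
  d(omega) = sum_{i<j} d(g_{ij}) ∧ dx_i ∧ dx_j = sum_{i<j, k} (∂g_{ij}/∂x_k) dx_k ∧ dx_i ∧ dx_j.
Expand each term, using dx_k ∧ dx_i ∧ dx_j = sgn(permutation) dx_{(a)} ∧ dx_{(b)} ∧ dx_{(c)} with (a < b < c) sorted:
  d(x*(2*x - 2*y - 3*z)) includes (∂/∂z)(x*(2*x - 2*y - 3*z)) dz = (-3*x) dz, which multiplied by dx ∧ dy gives (-3*x) dx ∧ dy ∧ dz
  d(z*(2*w - 3*y)) includes (∂/∂y)(z*(2*w - 3*y)) dy = (-3*z) dy, which multiplied by dx ∧ dw gives (3*z) dx ∧ dy ∧ dw
  d(z*(2*w - 3*y)) includes (∂/∂z)(z*(2*w - 3*y)) dz = (2*w - 3*y) dz, which multiplied by dx ∧ dw gives (-2*w + 3*y) dx ∧ dz ∧ dw
  d(z*(-3*x + 2*y)) includes (∂/∂x)(z*(-3*x + 2*y)) dx = (-3*z) dx, which multiplied by dy ∧ dz gives (-3*z) dx ∧ dy ∧ dz
  d(x*(-2*x + z)) includes (∂/∂x)(x*(-2*x + z)) dx = (-4*x + z) dx, which multiplied by dy ∧ dw gives (-4*x + z) dx ∧ dy ∧ dw
  d(x*(-2*x + z)) includes (∂/∂z)(x*(-2*x + z)) dz = (x) dz, which multiplied by dy ∧ dw gives (-x) dy ∧ dz ∧ dw
  d(w*(-x - 2*y)) includes (∂/∂x)(w*(-x - 2*y)) dx = (-w) dx, which multiplied by dz ∧ dw gives (-w) dx ∧ dz ∧ dw
  d(w*(-x - 2*y)) includes (∂/∂y)(w*(-x - 2*y)) dy = (-2*w) dy, which multiplied by dz ∧ dw gives (-2*w) dy ∧ dz ∧ dw
Collecting like 3-forms: d(omega) = (-3*x - 3*z) dx ∧ dy ∧ dz + (-4*x + 4*z) dx ∧ dy ∧ dw + (-3*w + 3*y) dx ∧ dz ∧ dw + (-2*w - x) dy ∧ dz ∧ dw.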